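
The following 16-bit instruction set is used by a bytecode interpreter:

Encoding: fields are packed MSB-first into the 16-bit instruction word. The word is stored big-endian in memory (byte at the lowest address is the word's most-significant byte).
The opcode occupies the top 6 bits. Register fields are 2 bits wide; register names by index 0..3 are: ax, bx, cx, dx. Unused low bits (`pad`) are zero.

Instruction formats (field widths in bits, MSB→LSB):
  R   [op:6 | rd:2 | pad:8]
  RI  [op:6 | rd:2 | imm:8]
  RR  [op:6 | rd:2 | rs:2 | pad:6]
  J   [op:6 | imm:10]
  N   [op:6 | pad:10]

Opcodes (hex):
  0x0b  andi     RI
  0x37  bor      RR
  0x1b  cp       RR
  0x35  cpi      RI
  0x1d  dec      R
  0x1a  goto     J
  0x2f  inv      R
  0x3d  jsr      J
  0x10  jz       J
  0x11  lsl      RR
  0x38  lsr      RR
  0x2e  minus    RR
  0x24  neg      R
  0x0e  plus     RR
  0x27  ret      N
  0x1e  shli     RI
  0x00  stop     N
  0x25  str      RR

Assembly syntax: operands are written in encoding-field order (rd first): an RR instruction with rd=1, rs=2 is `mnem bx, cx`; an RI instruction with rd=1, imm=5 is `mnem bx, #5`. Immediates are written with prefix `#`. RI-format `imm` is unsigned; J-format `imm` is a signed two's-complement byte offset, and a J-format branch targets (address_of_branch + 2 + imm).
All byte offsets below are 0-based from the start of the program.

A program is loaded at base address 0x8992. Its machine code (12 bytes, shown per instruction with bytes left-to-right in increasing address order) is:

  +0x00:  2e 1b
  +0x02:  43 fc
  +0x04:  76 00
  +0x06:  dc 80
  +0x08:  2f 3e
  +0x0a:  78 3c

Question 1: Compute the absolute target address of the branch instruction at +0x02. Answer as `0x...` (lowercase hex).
@+02  big-endian(43 fc) = 0x43fc
  opcode bits[15:10]=0x10: jz/J
  imm: (w>>0)&0x3ff=0x3fc (s10→-4) → #-4
  target = base 0x8992 + off 0x02 + 2 + imm -4 = 0x8992

0x8992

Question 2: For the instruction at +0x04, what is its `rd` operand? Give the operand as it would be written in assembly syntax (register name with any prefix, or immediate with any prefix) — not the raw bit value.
cx

+0x04: 76 00 ⇒ word 0x7600 (big)
  op=0x7600>>10=0x1d ⇒ dec (R)
  [9:8] rd=2 = cx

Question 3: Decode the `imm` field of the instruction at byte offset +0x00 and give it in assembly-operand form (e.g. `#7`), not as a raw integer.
+0x00: 2e 1b ⇒ word 0x2e1b (big)
  top 6b → 0xb → andi [RI]
  rd@[9:8]=0x2 ⇒ cx
  imm@[7:0]=0x1b ⇒ #27

#27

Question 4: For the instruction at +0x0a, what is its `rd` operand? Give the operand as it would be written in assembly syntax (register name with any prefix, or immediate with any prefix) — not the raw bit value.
ax

off 0x0a: read 78 3c as big → 0x783c
  opcode bits[15:10]=0x1e: shli/RI
  rd: (w>>8)&0x3=0x0 → ax
  imm: (w>>0)&0xff=0x3c → #60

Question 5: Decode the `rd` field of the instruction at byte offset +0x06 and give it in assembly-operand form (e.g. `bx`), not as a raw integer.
@+06  big-endian(dc 80) = 0xdc80
  opcode bits[15:10]=0x37: bor/RR
  rd@[9:8]=0x0 ⇒ ax
  rs@[7:6]=0x2 ⇒ cx

ax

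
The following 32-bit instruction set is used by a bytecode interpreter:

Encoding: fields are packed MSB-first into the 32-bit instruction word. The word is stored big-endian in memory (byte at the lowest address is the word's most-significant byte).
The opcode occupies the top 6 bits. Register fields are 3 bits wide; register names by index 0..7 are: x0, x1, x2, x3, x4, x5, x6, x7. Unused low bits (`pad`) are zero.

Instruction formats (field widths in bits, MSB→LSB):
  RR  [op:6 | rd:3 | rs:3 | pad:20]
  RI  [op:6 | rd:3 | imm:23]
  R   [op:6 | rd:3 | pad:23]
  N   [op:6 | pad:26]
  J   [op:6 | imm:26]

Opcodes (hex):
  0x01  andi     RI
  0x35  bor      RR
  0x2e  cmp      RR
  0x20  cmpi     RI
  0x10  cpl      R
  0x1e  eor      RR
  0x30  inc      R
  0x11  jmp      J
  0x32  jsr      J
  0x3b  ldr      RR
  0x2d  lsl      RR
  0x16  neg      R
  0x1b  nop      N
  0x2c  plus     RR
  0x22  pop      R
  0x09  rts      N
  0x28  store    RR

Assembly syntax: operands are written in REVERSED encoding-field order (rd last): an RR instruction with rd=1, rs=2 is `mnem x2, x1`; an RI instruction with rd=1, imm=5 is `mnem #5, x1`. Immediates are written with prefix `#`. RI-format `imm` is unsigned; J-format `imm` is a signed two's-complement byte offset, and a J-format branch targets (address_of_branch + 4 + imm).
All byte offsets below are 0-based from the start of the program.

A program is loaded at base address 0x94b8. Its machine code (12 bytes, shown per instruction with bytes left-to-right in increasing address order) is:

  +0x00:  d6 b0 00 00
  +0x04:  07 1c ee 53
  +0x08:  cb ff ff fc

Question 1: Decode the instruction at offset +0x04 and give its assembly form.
off 0x04: read 07 1c ee 53 as big → 0x071cee53
  top 6b → 0x1 → andi [RI]
  rd: (w>>23)&0x7=0x6 → x6
  imm: (w>>0)&0x7fffff=0x1cee53 → #1896019

andi #1896019, x6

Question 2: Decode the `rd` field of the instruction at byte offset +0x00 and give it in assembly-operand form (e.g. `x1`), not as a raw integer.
@+00  big-endian(d6 b0 00 00) = 0xd6b00000
  opcode bits[31:26]=0x35: bor/RR
  rd: (w>>23)&0x7=0x5 → x5
  rs: (w>>20)&0x7=0x3 → x3

x5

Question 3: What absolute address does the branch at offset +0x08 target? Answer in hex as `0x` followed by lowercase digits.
@+08  big-endian(cb ff ff fc) = 0xcbfffffc
  op=0xcbfffffc>>26=0x32 ⇒ jsr (J)
  [25:0] imm=67108860 (s26→-4) = #-4
  target = base 0x94b8 + off 0x08 + 4 + imm -4 = 0x94c0

0x94c0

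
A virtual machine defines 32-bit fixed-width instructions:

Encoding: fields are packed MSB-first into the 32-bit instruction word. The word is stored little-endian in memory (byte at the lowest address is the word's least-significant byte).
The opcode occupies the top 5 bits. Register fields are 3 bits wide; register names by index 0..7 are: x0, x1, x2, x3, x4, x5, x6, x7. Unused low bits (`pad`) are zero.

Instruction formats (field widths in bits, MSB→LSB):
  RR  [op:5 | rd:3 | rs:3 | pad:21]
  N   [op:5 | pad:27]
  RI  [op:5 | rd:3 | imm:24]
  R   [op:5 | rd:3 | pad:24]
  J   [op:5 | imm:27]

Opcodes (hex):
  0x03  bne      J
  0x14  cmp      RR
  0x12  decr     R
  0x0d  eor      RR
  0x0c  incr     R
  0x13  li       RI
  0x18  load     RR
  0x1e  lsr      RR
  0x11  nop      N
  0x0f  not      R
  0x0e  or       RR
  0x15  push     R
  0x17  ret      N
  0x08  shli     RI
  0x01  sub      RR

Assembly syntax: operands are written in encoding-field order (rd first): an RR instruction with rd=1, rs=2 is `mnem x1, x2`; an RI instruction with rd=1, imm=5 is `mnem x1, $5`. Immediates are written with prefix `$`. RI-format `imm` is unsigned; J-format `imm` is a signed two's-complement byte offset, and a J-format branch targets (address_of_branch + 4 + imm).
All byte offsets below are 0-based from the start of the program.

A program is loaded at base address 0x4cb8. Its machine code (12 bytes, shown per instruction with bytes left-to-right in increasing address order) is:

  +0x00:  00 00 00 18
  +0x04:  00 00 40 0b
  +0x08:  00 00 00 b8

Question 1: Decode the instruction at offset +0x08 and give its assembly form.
[08] 00 00 00 b8 → 0xb8000000
  opcode bits[31:27]=0x17: ret/N

ret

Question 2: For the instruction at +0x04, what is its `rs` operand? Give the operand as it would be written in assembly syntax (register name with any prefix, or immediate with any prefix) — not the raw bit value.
x2

off 0x04: read 00 00 40 0b as little → 0x0b400000
  op=0x0b400000>>27=0x1 ⇒ sub (RR)
  [26:24] rd=3 = x3
  [23:21] rs=2 = x2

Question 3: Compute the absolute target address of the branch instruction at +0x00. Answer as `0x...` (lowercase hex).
[00] 00 00 00 18 → 0x18000000
  opcode bits[31:27]=0x3: bne/J
  [26:0] imm=0 = $0
  target = base 0x4cb8 + off 0x00 + 4 + imm 0 = 0x4cbc

0x4cbc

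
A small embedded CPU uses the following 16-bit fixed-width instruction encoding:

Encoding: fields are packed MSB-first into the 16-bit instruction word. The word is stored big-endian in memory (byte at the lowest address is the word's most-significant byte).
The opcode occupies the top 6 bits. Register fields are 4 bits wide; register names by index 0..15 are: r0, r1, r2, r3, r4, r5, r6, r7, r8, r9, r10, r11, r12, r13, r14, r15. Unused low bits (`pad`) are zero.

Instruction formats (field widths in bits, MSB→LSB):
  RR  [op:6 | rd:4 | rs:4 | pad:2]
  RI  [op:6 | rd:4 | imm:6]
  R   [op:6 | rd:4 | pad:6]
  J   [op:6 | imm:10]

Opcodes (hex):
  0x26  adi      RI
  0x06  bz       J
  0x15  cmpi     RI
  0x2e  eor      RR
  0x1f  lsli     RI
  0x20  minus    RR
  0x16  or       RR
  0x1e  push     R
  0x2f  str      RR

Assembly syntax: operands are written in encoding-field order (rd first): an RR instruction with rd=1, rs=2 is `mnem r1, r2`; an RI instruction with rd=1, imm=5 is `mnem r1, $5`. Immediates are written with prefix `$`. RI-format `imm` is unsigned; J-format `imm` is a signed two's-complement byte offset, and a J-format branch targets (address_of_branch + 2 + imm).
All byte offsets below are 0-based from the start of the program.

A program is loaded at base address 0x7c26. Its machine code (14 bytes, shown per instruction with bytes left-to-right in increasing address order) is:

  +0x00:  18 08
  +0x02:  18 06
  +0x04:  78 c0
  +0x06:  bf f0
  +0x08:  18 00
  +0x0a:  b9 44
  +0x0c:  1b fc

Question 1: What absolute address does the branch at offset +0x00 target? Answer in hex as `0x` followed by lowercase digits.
0x7c30

[00] 18 08 → 0x1808
  opcode bits[15:10]=0x6: bz/J
  [9:0] imm=8 = $8
  target = base 0x7c26 + off 0x00 + 2 + imm 8 = 0x7c30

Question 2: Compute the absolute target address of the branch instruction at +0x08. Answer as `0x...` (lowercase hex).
+0x08: 18 00 ⇒ word 0x1800 (big)
  opcode bits[15:10]=0x6: bz/J
  [9:0] imm=0 = $0
  target = base 0x7c26 + off 0x08 + 2 + imm 0 = 0x7c30

0x7c30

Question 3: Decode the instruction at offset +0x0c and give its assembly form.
bz $-4

[0c] 1b fc → 0x1bfc
  opcode bits[15:10]=0x6: bz/J
  imm: (w>>0)&0x3ff=0x3fc (s10→-4) → $-4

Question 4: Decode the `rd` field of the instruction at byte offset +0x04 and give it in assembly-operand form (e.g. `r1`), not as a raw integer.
r3

[04] 78 c0 → 0x78c0
  opcode bits[15:10]=0x1e: push/R
  rd@[9:6]=0x3 ⇒ r3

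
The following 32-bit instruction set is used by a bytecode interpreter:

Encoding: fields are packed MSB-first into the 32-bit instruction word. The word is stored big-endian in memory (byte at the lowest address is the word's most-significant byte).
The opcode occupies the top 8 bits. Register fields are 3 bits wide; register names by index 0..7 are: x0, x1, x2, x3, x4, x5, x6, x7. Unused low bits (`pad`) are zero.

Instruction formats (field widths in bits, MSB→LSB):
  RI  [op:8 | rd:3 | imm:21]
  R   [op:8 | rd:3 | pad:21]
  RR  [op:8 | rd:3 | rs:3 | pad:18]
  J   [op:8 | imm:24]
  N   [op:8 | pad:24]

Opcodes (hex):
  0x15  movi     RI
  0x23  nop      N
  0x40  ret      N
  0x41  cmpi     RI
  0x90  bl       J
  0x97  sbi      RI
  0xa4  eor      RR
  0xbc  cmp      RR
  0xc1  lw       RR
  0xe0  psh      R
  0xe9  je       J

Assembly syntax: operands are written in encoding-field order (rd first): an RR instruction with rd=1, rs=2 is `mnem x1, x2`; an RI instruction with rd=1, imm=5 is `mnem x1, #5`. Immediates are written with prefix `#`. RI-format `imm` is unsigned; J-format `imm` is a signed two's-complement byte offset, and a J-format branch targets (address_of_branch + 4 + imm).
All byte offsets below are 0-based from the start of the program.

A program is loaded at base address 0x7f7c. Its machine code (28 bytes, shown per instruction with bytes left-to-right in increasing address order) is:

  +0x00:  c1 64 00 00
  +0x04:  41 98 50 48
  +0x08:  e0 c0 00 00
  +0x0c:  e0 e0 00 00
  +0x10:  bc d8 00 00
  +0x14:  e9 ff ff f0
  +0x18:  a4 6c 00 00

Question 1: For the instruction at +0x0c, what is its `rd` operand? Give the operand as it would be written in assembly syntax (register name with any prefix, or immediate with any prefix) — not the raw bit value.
x7

@+0c  big-endian(e0 e0 00 00) = 0xe0e00000
  opcode bits[31:24]=0xe0: psh/R
  rd: (w>>21)&0x7=0x7 → x7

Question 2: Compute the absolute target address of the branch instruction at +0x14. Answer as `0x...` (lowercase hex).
0x7f84

[14] e9 ff ff f0 → 0xe9fffff0
  opcode bits[31:24]=0xe9: je/J
  [23:0] imm=16777200 (s24→-16) = #-16
  target = base 0x7f7c + off 0x14 + 4 + imm -16 = 0x7f84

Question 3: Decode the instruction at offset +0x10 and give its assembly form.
cmp x6, x6

+0x10: bc d8 00 00 ⇒ word 0xbcd80000 (big)
  op=0xbcd80000>>24=0xbc ⇒ cmp (RR)
  rd@[23:21]=0x6 ⇒ x6
  rs@[20:18]=0x6 ⇒ x6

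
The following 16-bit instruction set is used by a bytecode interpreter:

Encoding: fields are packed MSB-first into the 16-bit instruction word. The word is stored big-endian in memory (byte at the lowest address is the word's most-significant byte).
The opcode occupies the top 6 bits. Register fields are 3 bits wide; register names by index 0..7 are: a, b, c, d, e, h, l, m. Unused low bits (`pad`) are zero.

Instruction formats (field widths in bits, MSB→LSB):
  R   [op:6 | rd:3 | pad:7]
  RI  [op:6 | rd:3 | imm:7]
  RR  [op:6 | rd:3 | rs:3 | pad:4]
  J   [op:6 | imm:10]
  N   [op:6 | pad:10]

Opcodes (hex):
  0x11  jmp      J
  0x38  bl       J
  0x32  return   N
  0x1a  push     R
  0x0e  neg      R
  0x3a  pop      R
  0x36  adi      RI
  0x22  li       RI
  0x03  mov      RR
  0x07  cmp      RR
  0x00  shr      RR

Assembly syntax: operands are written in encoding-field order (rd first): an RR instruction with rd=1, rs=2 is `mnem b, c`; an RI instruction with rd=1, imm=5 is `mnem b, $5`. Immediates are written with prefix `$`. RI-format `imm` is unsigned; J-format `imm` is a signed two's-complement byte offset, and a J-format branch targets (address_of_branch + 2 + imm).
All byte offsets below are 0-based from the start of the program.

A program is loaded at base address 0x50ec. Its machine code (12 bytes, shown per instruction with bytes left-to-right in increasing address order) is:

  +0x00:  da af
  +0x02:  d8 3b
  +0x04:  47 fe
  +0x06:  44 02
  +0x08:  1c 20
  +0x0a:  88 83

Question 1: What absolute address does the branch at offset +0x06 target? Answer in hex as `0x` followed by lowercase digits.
@+06  big-endian(44 02) = 0x4402
  top 6b → 0x11 → jmp [J]
  imm: (w>>0)&0x3ff=0x2 → $2
  target = base 0x50ec + off 0x06 + 2 + imm 2 = 0x50f6

0x50f6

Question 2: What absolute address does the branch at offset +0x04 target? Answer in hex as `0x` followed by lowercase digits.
[04] 47 fe → 0x47fe
  top 6b → 0x11 → jmp [J]
  imm@[9:0]=0x3fe (s10→-2) ⇒ $-2
  target = base 0x50ec + off 0x04 + 2 + imm -2 = 0x50f0

0x50f0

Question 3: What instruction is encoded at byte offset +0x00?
[00] da af → 0xdaaf
  op=0xdaaf>>10=0x36 ⇒ adi (RI)
  rd: (w>>7)&0x7=0x5 → h
  imm: (w>>0)&0x7f=0x2f → $47

adi h, $47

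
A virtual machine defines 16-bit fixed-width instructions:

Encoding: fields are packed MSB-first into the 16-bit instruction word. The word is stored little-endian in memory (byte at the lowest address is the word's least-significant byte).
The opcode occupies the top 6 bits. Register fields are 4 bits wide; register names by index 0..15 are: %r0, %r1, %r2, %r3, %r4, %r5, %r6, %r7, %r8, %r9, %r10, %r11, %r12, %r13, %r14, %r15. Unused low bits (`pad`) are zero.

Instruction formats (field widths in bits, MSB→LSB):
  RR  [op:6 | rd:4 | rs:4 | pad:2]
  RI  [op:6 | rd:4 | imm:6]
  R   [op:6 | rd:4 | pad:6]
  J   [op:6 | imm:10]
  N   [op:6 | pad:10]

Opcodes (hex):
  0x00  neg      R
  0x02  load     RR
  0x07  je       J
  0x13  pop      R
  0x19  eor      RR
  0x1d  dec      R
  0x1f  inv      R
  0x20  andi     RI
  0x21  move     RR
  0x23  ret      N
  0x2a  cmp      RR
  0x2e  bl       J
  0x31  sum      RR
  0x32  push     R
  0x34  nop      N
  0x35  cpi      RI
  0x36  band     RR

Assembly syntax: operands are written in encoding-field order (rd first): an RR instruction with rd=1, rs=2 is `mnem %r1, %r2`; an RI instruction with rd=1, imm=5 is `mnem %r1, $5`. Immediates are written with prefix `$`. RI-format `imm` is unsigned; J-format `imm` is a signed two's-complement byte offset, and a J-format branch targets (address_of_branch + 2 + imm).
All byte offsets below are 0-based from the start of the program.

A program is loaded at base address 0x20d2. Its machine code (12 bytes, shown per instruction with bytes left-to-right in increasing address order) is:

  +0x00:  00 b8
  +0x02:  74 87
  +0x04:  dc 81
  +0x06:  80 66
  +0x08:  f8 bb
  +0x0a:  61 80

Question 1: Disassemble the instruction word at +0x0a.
+0x0a: 61 80 ⇒ word 0x8061 (little)
  op=0x8061>>10=0x20 ⇒ andi (RI)
  rd: (w>>6)&0xf=0x1 → %r1
  imm: (w>>0)&0x3f=0x21 → $33

andi %r1, $33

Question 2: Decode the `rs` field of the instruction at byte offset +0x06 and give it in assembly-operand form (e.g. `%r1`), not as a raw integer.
+0x06: 80 66 ⇒ word 0x6680 (little)
  top 6b → 0x19 → eor [RR]
  rd: (w>>6)&0xf=0xa → %r10
  rs: (w>>2)&0xf=0x0 → %r0

%r0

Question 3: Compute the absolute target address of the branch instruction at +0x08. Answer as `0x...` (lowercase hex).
[08] f8 bb → 0xbbf8
  top 6b → 0x2e → bl [J]
  [9:0] imm=1016 (s10→-8) = $-8
  target = base 0x20d2 + off 0x08 + 2 + imm -8 = 0x20d4

0x20d4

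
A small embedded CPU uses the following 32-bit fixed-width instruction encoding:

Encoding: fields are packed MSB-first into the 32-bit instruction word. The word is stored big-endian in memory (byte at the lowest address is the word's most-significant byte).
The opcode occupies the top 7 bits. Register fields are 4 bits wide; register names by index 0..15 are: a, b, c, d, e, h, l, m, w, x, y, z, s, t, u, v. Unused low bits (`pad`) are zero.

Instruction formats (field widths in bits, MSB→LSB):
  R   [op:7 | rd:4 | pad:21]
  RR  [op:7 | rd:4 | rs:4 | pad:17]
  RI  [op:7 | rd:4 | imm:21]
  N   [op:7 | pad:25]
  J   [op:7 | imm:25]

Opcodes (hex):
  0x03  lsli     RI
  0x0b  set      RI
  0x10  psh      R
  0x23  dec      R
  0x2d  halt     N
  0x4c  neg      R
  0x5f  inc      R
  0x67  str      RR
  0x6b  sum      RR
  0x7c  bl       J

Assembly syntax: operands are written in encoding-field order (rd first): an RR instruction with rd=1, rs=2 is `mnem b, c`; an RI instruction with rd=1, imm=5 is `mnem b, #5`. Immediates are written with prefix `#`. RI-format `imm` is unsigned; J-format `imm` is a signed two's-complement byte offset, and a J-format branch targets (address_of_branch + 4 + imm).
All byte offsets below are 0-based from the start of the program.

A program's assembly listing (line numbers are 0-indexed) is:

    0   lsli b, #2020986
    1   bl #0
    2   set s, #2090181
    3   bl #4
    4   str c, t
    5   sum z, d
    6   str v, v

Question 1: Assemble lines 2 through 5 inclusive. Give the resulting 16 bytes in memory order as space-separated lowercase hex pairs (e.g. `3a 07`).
L2: set op=0xb:7|rd=12:4|imm=2090181:21 ⇒ 0x179fe4c5 ⇒ big 17 9f e4 c5
L3: bl op=0x7c:7|imm=4:25 ⇒ 0xf8000004 ⇒ big f8 00 00 04
L4: str op=0x67:7|rd=2:4|rs=13:4|pad=0:17 ⇒ 0xce5a0000 ⇒ big ce 5a 00 00
L5: sum op=0x6b:7|rd=11:4|rs=3:4|pad=0:17 ⇒ 0xd7660000 ⇒ big d7 66 00 00

17 9f e4 c5 f8 00 00 04 ce 5a 00 00 d7 66 00 00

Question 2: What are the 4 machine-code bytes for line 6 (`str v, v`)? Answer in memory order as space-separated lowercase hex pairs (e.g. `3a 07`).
cf fe 00 00

6. str fields op=0x67:7|rd=15:4|rs=15:4|pad=0:17 → word cffe0000h → cf fe 00 00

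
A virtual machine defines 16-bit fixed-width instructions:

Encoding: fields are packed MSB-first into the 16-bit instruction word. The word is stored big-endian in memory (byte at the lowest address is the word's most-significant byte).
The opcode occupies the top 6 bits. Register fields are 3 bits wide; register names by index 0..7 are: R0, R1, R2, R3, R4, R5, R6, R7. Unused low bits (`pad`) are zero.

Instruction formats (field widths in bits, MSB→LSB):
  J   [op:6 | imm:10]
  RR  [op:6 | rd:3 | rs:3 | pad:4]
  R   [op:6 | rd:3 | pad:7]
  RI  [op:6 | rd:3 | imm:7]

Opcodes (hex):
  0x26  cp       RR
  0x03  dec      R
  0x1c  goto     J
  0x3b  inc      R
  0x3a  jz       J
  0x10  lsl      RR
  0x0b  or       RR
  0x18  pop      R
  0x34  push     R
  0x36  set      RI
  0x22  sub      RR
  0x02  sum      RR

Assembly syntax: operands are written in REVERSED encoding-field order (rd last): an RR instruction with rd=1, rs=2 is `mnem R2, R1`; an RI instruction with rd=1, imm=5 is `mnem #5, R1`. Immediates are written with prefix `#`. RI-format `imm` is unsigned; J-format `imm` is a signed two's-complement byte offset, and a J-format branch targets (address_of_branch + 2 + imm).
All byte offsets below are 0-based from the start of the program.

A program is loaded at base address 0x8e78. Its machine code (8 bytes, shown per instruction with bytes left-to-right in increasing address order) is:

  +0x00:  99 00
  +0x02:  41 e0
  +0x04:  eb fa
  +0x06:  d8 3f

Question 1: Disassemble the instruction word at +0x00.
cp R0, R2

+0x00: 99 00 ⇒ word 0x9900 (big)
  op=0x9900>>10=0x26 ⇒ cp (RR)
  rd: (w>>7)&0x7=0x2 → R2
  rs: (w>>4)&0x7=0x0 → R0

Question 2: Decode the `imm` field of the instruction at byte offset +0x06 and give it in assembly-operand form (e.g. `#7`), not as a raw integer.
[06] d8 3f → 0xd83f
  top 6b → 0x36 → set [RI]
  rd@[9:7]=0x0 ⇒ R0
  imm@[6:0]=0x3f ⇒ #63

#63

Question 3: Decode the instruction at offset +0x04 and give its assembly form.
+0x04: eb fa ⇒ word 0xebfa (big)
  opcode bits[15:10]=0x3a: jz/J
  imm: (w>>0)&0x3ff=0x3fa (s10→-6) → #-6

jz #-6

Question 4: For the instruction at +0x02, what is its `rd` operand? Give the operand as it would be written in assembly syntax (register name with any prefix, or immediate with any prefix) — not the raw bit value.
R3

[02] 41 e0 → 0x41e0
  op=0x41e0>>10=0x10 ⇒ lsl (RR)
  rd: (w>>7)&0x7=0x3 → R3
  rs: (w>>4)&0x7=0x6 → R6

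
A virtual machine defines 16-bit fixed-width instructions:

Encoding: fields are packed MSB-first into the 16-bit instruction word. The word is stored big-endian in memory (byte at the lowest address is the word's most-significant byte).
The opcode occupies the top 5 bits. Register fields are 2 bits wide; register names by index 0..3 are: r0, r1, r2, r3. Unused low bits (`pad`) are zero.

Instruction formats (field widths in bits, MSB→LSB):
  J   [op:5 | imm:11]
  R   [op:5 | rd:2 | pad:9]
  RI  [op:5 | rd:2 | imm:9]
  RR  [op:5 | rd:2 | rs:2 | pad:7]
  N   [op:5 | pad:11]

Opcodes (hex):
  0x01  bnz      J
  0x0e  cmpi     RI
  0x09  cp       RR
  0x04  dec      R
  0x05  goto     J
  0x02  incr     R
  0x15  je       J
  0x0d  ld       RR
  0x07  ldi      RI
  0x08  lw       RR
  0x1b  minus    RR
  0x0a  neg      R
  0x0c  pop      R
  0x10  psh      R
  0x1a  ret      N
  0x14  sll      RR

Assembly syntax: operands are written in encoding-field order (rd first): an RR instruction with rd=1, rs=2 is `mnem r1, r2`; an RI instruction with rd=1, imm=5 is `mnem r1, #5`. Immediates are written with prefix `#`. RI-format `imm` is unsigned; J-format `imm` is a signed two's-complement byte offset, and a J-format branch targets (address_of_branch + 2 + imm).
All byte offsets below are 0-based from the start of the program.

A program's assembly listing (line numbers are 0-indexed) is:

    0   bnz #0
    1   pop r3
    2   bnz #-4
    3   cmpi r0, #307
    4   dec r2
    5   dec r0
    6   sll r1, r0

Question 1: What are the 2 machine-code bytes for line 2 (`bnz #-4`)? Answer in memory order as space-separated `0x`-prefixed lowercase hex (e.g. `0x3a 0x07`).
line 2 (bnz): pack op=0x1:5|imm=-4:11 = 0x0ffc; big→ 0f fc

0x0f 0xfc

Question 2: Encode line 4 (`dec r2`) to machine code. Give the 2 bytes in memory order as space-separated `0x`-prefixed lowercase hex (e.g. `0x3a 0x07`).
L4: dec op=0x4:5|rd=2:2|pad=0:9 ⇒ 0x2400 ⇒ big 24 00

0x24 0x00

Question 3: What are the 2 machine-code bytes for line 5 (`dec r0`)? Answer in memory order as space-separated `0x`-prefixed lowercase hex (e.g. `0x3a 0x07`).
5. dec fields op=0x4:5|rd=0:2|pad=0:9 → word 2000h → 20 00

0x20 0x00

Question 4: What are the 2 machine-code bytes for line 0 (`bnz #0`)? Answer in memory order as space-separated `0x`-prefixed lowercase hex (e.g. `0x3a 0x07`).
0x08 0x00

L0: bnz op=0x1:5|imm=0:11 ⇒ 0x0800 ⇒ big 08 00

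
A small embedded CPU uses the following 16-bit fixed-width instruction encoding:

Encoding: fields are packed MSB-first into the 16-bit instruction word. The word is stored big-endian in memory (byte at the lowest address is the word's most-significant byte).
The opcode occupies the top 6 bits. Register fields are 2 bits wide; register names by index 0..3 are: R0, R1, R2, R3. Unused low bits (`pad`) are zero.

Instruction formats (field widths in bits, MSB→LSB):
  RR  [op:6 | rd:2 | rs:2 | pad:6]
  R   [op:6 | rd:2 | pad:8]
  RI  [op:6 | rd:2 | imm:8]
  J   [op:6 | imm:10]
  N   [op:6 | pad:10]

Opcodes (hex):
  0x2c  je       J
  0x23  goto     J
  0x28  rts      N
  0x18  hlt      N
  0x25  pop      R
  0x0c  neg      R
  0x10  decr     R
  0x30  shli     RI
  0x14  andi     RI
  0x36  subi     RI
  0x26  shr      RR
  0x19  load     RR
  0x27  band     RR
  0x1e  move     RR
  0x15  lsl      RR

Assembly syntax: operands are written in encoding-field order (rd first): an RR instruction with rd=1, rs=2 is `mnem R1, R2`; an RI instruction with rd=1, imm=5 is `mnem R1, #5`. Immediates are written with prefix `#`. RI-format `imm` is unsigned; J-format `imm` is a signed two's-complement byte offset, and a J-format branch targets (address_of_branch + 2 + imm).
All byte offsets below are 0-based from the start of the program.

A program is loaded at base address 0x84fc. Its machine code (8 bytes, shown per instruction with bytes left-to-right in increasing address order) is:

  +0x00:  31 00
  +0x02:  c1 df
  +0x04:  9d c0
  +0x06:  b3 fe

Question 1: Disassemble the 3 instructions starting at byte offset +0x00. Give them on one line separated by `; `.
+0x00: 31 00 ⇒ word 0x3100 (big)
  opcode bits[15:10]=0xc: neg/R
  [9:8] rd=1 = R1
+0x02: c1 df ⇒ word 0xc1df (big)
  opcode bits[15:10]=0x30: shli/RI
  [9:8] rd=1 = R1
  [7:0] imm=223 = #223
+0x04: 9d c0 ⇒ word 0x9dc0 (big)
  opcode bits[15:10]=0x27: band/RR
  [9:8] rd=1 = R1
  [7:6] rs=3 = R3

neg R1; shli R1, #223; band R1, R3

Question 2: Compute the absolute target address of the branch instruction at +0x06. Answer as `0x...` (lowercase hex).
@+06  big-endian(b3 fe) = 0xb3fe
  op=0xb3fe>>10=0x2c ⇒ je (J)
  imm: (w>>0)&0x3ff=0x3fe (s10→-2) → #-2
  target = base 0x84fc + off 0x06 + 2 + imm -2 = 0x8502

0x8502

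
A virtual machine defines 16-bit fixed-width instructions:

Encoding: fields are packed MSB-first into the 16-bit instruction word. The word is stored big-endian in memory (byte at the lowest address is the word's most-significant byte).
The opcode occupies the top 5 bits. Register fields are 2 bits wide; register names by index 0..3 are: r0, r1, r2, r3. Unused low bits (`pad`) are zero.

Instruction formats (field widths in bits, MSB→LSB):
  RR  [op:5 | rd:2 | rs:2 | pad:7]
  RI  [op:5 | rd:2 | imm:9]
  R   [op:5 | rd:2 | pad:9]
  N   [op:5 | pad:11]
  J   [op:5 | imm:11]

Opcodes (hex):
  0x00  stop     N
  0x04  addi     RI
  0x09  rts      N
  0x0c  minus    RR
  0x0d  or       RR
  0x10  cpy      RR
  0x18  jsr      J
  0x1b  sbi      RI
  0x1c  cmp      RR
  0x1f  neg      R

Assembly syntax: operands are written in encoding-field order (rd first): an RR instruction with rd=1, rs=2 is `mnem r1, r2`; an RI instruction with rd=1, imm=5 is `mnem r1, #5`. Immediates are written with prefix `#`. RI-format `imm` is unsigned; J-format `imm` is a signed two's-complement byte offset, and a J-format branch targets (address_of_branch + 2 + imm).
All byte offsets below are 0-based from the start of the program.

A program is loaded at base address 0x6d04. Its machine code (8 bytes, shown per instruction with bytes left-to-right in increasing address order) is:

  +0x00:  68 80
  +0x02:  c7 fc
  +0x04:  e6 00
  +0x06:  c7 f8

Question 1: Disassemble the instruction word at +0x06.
@+06  big-endian(c7 f8) = 0xc7f8
  op=0xc7f8>>11=0x18 ⇒ jsr (J)
  [10:0] imm=2040 (s11→-8) = #-8

jsr #-8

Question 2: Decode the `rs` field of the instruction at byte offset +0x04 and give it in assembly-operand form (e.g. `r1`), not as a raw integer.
r0

off 0x04: read e6 00 as big → 0xe600
  op=0xe600>>11=0x1c ⇒ cmp (RR)
  rd: (w>>9)&0x3=0x3 → r3
  rs: (w>>7)&0x3=0x0 → r0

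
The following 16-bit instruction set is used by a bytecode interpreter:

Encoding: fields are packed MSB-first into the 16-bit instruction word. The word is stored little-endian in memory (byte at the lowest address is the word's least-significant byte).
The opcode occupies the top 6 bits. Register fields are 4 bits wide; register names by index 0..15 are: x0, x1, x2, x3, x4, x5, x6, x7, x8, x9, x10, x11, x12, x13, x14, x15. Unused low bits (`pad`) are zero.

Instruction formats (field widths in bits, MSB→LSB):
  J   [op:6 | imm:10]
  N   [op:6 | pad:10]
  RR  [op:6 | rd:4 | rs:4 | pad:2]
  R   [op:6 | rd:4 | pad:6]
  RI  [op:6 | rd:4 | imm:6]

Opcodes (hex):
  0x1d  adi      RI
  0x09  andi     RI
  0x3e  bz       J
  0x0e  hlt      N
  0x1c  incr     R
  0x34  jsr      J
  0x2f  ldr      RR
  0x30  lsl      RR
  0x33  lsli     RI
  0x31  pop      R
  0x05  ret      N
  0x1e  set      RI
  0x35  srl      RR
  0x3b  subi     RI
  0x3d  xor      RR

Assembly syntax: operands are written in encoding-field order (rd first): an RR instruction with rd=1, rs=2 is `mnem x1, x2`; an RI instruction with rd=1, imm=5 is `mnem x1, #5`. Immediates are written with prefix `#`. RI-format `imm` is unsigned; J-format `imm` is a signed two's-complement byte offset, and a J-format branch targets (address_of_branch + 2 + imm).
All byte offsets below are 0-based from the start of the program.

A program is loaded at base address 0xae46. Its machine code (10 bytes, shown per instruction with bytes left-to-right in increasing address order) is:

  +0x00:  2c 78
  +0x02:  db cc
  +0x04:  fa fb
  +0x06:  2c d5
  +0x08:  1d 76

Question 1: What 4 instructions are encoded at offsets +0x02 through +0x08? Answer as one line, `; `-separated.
lsli x3, #27; bz #-6; srl x4, x11; adi x8, #29

+0x02: db cc ⇒ word 0xccdb (little)
  op=0xccdb>>10=0x33 ⇒ lsli (RI)
  rd@[9:6]=0x3 ⇒ x3
  imm@[5:0]=0x1b ⇒ #27
+0x04: fa fb ⇒ word 0xfbfa (little)
  op=0xfbfa>>10=0x3e ⇒ bz (J)
  imm@[9:0]=0x3fa (s10→-6) ⇒ #-6
+0x06: 2c d5 ⇒ word 0xd52c (little)
  op=0xd52c>>10=0x35 ⇒ srl (RR)
  rd@[9:6]=0x4 ⇒ x4
  rs@[5:2]=0xb ⇒ x11
+0x08: 1d 76 ⇒ word 0x761d (little)
  op=0x761d>>10=0x1d ⇒ adi (RI)
  rd@[9:6]=0x8 ⇒ x8
  imm@[5:0]=0x1d ⇒ #29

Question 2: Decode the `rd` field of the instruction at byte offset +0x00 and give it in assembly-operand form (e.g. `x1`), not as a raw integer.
x0

[00] 2c 78 → 0x782c
  op=0x782c>>10=0x1e ⇒ set (RI)
  rd@[9:6]=0x0 ⇒ x0
  imm@[5:0]=0x2c ⇒ #44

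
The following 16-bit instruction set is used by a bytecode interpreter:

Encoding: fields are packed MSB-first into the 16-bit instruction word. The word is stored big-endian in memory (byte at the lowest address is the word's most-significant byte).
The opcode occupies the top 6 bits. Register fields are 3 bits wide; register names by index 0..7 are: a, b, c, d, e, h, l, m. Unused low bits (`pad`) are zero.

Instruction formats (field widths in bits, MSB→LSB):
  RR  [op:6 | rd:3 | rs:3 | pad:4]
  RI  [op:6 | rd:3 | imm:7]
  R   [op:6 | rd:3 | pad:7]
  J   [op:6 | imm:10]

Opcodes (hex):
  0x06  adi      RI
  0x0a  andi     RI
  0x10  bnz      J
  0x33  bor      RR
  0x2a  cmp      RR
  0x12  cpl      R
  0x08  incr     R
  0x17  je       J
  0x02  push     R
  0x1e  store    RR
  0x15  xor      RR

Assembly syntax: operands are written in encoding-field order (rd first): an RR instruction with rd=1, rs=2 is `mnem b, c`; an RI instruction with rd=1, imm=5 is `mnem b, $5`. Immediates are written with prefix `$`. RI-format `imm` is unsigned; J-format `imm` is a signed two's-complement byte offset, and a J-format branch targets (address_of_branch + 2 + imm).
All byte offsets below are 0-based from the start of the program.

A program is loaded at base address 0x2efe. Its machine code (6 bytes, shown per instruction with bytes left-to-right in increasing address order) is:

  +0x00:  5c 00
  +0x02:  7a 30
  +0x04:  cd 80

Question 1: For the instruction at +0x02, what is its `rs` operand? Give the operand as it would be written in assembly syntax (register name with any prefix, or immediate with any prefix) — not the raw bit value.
d

[02] 7a 30 → 0x7a30
  top 6b → 0x1e → store [RR]
  rd@[9:7]=0x4 ⇒ e
  rs@[6:4]=0x3 ⇒ d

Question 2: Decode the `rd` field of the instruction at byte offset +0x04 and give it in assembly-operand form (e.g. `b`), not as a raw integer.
[04] cd 80 → 0xcd80
  op=0xcd80>>10=0x33 ⇒ bor (RR)
  rd@[9:7]=0x3 ⇒ d
  rs@[6:4]=0x0 ⇒ a

d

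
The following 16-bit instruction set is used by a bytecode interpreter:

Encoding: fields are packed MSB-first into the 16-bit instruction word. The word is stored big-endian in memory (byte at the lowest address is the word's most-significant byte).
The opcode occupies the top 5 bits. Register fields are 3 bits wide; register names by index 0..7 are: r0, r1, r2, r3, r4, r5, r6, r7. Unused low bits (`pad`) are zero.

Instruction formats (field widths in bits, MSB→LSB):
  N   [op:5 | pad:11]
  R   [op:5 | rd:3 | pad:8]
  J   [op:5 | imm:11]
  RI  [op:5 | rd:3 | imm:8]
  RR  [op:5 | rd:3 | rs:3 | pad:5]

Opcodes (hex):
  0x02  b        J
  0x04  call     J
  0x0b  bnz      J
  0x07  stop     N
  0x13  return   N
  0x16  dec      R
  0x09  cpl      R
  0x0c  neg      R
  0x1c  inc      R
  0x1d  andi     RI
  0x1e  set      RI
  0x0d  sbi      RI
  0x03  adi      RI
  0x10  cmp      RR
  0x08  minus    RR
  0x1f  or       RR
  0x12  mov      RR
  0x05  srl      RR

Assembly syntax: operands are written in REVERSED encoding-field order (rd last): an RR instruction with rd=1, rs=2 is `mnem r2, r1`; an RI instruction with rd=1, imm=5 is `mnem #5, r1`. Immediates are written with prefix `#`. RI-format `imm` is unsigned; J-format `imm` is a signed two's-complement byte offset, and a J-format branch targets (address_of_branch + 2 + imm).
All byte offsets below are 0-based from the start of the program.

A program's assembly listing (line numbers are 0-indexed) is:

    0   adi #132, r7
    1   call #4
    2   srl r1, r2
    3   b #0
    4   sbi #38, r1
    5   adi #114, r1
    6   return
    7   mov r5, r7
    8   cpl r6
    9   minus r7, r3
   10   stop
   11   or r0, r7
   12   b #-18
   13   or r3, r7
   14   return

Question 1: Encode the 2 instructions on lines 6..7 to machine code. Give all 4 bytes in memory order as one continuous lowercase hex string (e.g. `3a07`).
980097a0

L6: return op=0x13:5|pad=0:11 ⇒ 0x9800 ⇒ big 98 00
L7: mov op=0x12:5|rd=7:3|rs=5:3|pad=0:5 ⇒ 0x97a0 ⇒ big 97 a0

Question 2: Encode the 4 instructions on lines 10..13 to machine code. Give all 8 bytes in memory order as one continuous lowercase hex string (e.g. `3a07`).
L10: stop op=0x7:5|pad=0:11 ⇒ 0x3800 ⇒ big 38 00
L11: or op=0x1f:5|rd=7:3|rs=0:3|pad=0:5 ⇒ 0xff00 ⇒ big ff 00
L12: b op=0x2:5|imm=-18:11 ⇒ 0x17ee ⇒ big 17 ee
L13: or op=0x1f:5|rd=7:3|rs=3:3|pad=0:5 ⇒ 0xff60 ⇒ big ff 60

3800ff0017eeff60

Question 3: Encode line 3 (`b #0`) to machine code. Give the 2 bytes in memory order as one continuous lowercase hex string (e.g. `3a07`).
1000

line 3 (b): pack op=0x2:5|imm=0:11 = 0x1000; big→ 10 00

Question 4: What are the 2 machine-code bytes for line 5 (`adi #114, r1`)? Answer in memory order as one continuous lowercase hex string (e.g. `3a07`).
5. adi fields op=0x3:5|rd=1:3|imm=114:8 → word 1972h → 19 72

1972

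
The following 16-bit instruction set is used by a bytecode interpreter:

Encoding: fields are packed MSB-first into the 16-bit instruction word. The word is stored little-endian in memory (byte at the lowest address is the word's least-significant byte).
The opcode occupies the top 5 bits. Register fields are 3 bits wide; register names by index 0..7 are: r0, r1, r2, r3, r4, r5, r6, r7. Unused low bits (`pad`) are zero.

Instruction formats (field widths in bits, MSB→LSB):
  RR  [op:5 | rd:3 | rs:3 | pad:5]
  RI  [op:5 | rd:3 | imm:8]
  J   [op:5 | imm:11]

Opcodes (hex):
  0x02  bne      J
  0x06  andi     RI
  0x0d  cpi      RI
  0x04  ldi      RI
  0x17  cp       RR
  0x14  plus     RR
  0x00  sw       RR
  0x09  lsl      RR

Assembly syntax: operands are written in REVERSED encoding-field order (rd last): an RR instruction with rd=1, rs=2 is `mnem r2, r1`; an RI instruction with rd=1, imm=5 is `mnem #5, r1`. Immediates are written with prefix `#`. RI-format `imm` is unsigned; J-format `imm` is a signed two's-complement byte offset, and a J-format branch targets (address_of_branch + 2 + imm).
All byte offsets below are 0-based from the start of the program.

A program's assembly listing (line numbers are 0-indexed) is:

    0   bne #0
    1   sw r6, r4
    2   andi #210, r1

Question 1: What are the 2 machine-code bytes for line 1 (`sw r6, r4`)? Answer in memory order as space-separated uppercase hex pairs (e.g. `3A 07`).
line 1 (sw): pack op=0x0:5|rd=4:3|rs=6:3|pad=0:5 = 0x04c0; little→ c0 04

C0 04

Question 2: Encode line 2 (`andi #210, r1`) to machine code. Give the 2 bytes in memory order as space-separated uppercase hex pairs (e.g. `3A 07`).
line 2 (andi): pack op=0x6:5|rd=1:3|imm=210:8 = 0x31d2; little→ d2 31

D2 31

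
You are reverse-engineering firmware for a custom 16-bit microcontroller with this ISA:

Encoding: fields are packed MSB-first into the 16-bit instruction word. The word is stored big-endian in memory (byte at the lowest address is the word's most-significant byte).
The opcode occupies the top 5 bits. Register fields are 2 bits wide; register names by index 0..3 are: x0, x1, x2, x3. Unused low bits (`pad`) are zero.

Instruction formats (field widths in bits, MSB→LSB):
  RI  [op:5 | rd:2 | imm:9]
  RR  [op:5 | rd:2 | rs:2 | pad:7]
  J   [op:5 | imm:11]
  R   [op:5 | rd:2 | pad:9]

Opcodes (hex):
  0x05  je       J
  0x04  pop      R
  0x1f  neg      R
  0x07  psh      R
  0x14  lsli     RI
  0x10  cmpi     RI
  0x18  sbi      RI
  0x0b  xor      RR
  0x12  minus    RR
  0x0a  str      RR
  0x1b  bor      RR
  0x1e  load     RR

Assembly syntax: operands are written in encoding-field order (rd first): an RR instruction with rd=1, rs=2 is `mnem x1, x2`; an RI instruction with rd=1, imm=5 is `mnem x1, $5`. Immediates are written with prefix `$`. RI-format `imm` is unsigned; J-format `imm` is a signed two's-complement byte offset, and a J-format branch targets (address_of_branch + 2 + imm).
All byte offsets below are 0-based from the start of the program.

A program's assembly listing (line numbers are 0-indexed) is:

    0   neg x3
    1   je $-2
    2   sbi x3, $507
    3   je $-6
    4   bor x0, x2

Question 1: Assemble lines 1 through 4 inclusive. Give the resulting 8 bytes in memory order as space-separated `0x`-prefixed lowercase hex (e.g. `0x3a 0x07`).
0x2f 0xfe 0xc7 0xfb 0x2f 0xfa 0xd9 0x00

line 1 (je): pack op=0x5:5|imm=-2:11 = 0x2ffe; big→ 2f fe
line 2 (sbi): pack op=0x18:5|rd=3:2|imm=507:9 = 0xc7fb; big→ c7 fb
line 3 (je): pack op=0x5:5|imm=-6:11 = 0x2ffa; big→ 2f fa
line 4 (bor): pack op=0x1b:5|rd=0:2|rs=2:2|pad=0:7 = 0xd900; big→ d9 00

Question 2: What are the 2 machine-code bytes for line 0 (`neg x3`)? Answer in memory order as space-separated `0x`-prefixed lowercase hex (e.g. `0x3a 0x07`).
L0: neg op=0x1f:5|rd=3:2|pad=0:9 ⇒ 0xfe00 ⇒ big fe 00

0xfe 0x00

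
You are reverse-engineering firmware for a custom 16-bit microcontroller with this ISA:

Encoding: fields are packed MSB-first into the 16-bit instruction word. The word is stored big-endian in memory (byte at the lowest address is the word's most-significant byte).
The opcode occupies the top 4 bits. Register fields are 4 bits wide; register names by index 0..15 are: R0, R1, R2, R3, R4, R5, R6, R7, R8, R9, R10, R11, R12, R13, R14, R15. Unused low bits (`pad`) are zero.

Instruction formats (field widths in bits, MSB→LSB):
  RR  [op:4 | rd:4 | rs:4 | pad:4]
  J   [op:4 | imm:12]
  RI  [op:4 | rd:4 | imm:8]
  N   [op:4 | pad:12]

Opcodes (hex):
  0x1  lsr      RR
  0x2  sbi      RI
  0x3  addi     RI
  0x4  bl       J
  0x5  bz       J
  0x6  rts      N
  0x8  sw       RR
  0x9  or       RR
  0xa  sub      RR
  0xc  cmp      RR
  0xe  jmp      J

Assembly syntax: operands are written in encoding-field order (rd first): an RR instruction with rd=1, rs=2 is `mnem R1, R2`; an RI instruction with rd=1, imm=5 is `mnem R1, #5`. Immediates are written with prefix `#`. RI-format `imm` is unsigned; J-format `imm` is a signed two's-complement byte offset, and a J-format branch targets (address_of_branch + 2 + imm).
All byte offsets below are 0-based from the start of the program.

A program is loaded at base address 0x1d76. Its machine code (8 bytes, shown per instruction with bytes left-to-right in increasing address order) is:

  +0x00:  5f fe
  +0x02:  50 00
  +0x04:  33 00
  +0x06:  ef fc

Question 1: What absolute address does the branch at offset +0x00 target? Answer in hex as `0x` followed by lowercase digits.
off 0x00: read 5f fe as big → 0x5ffe
  op=0x5ffe>>12=0x5 ⇒ bz (J)
  imm@[11:0]=0xffe (s12→-2) ⇒ #-2
  target = base 0x1d76 + off 0x00 + 2 + imm -2 = 0x1d76

0x1d76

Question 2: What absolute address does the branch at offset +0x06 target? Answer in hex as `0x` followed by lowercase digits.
[06] ef fc → 0xeffc
  top 4b → 0xe → jmp [J]
  [11:0] imm=4092 (s12→-4) = #-4
  target = base 0x1d76 + off 0x06 + 2 + imm -4 = 0x1d7a

0x1d7a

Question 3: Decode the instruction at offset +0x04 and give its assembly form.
addi R3, #0

off 0x04: read 33 00 as big → 0x3300
  opcode bits[15:12]=0x3: addi/RI
  rd@[11:8]=0x3 ⇒ R3
  imm@[7:0]=0x0 ⇒ #0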